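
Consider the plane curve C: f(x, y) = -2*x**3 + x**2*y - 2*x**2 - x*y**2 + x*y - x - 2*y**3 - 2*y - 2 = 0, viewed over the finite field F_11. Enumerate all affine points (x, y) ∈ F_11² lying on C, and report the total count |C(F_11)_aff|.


Affine F_11-points: {(0, 2), (2, 2), (2, 3), (2, 5), (3, 0), (3, 5), (3, 10), (4, 1), (4, 4), (5, 1), (7, 1), (7, 3), (7, 9), (8, 3), (9, 2), (9, 4), (9, 6), (10, 4)}; count = 18.

For each of the 121 pairs (x, y) ∈ F_11², evaluate f(x, y) mod 11. Record the zeros.
  x = 0: [0↦9, 1↦5, 2↦0, 3↦4, 4↦5, 5↦2, 6↦5, 7↦2, 8↦3, 9↦7, 10↦2]  zeros at y ∈ {2}
  x = 1: [0↦4, 1↦1, 2↦6, 3↦7, 4↦3, 5↦4, 6↦9, 7↦6, 8↦5, 9↦5, 10↦5]  zeros at y ∈ ∅
  x = 2: [0↦5, 1↦5, 2↦0, 3↦0, 4↦4, 5↦0, 6↦9, 7↦8, 8↦7, 9↦5, 10↦1]  zeros at y ∈ {2, 3, 5}
  x = 3: [0↦0, 1↦5, 2↦3, 3↦4, 4↦7, 5↦0, 6↦4, 7↦7, 8↦8, 9↦6, 10↦0]  zeros at y ∈ {0, 5, 10}
  x = 4: [0↦10, 1↦0, 2↦3, 3↦7, 4↦0, 5↦3, 6↦4, 7↦2, 8↦7, 9↦7, 10↦1]  zeros at y ∈ {1, 4}
  x = 5: [0↦1, 1↦0, 2↦10, 3↦8, 4↦4, 5↦8, 6↦8, 7↦3, 8↦3, 9↦7, 10↦3]  zeros at y ∈ {1}
  x = 6: [0↦5, 1↦4, 2↦1, 3↦6, 4↦7, 5↦3, 6↦4, 7↦9, 8↦6, 9↦5, 10↦5]  zeros at y ∈ ∅
  x = 7: [0↦10, 1↦0, 2↦8, 3↦0, 4↦8, 5↦9, 6↦2, 7↦8, 8↦4, 9↦0, 10↦6]  zeros at y ∈ {1, 3, 9}
  x = 8: [0↦4, 1↦9, 2↦8, 3↦0, 4↦6, 5↦3, 6↦1, 7↦10, 8↦7, 9↦2, 10↦5]  zeros at y ∈ {3}
  x = 9: [0↦8, 1↦8, 2↦0, 3↦5, 4↦0, 5↦6, 6↦0, 7↦3, 8↦3, 9↦10, 10↦1]  zeros at y ∈ {2, 4, 6}
  x = 10: [0↦10, 1↦7, 2↦5, 3↦3, 4↦0, 5↦6, 6↦9, 7↦8, 8↦2, 9↦1, 10↦4]  zeros at y ∈ {4}
Collecting zeros: affine points = {(0, 2), (2, 2), (2, 3), (2, 5), (3, 0), (3, 5), (3, 10), (4, 1), (4, 4), (5, 1), (7, 1), (7, 3), (7, 9), (8, 3), (9, 2), (9, 4), (9, 6), (10, 4)}.
Total count |C(F_11)_aff| = 18.


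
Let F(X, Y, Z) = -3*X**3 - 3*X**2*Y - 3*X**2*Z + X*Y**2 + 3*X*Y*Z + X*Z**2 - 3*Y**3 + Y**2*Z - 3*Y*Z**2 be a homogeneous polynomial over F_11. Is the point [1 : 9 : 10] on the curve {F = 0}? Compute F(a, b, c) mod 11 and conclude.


F(1,9,10) ≡ 10 (mod 11); P is NOT on the curve.

Evaluate F(1, 9, 10) term-by-term (mod 11).
  -3*X**3 ↦ -3·1·1·1 = -3
  -3*X**2*Y ↦ -3·1·9·1 = -27
  -3*X**2*Z ↦ -3·1·1·10 = -30
  X*Y**2 ↦ 1·1·81·1 = 81
  3*X*Y*Z ↦ 3·1·9·10 = 270
  X*Z**2 ↦ 1·1·1·100 = 100
  -3*Y**3 ↦ -3·1·729·1 = -2187
  Y**2*Z ↦ 1·1·81·10 = 810
  -3*Y*Z**2 ↦ -3·1·9·100 = -2700
Sum: F(1, 9, 10) = (-3) + (-27) + (-30) + (81) + (270) + (100) + (-2187) + (810) + (-2700) = -3686.
Reducing mod 11: -3686 ≡ 10 (mod 11).
Since F(a, b, c) ≡ 10 ≠ 0 (mod 11), P does NOT lie on the curve.


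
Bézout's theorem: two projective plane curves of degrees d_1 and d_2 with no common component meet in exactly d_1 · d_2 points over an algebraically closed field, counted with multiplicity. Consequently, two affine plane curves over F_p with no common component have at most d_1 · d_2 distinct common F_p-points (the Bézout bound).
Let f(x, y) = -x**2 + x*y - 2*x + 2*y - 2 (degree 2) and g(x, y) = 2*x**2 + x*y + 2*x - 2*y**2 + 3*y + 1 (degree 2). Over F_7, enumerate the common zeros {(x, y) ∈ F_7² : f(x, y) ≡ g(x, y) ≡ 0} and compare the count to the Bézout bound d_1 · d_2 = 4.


Common zeros: ∅; count = 0; Bézout bound = 4.

deg(f) = 2, deg(g) = 2, so Bézout bound = 4.
Scan x ∈ F_7. For each x, list the y ∈ F_7 with f(x, y) ≡ 0 and those with g(x, y) ≡ 0 (mod 7); the common zeros in that column are the intersection.
  x = 0: f ≡ 0 at y ∈ {1}; g ≡ 0 at y ∈ ∅; common: ∅.
  x = 1: f ≡ 0 at y ∈ {4}; g ≡ 0 at y ∈ {1}; common: ∅.
  x = 2: f ≡ 0 at y ∈ {6}; g ≡ 0 at y ∈ ∅; common: ∅.
  x = 3: f ≡ 0 at y ∈ {2}; g ≡ 0 at y ∈ ∅; common: ∅.
  x = 4: f ≡ 0 at y ∈ {2}; g ≡ 0 at y ∈ ∅; common: ∅.
  x = 5: f ≡ 0 at y ∈ ∅; g ≡ 0 at y ∈ ∅; common: ∅.
  x = 6: f ≡ 0 at y ∈ {1}; g ≡ 0 at y ∈ ∅; common: ∅.
Collecting: common zeros = ∅, so the count is 0.
Comparison with the Bézout bound: 0 ≤ 4 = deg(f)·deg(g), as expected for curves with no common component (the affine F_7-count falls short of the bound because intersections may lie at infinity, over extension fields, or carry multiplicity).


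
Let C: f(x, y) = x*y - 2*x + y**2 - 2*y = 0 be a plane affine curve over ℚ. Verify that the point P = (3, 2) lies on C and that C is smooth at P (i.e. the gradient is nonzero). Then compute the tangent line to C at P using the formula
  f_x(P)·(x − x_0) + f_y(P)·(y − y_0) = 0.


Tangent line at P: 5*y - 10 = 0.

Step 1: f(3, 2) = 0, so P lies on C.
Step 2: partial derivatives
  f_x(x, y) = y - 2, f_y(x, y) = x + 2*y - 2.
  f_x(P) = 0, f_y(P) = 5 (gradient nonzero, so P is smooth).
Step 3: tangent line at P: 0·(x − 3) + 5·(y − 2) = 0.
Expanding: 5*y - 10 = 0.


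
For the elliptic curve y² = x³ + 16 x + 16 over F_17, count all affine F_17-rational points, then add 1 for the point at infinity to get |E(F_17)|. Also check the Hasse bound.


Affine points = {(0, 4), (0, 13), (1, 4), (1, 13), (4, 5), (4, 12), (5, 0), (12, 7), (12, 10), (14, 3), (14, 14), (16, 4), (16, 13)}; affine count = 13; |E(F_17)| = 14.

Discriminant check: Δ ∝ 4a³ + 27b² = 4·16³ + 27·16² = 4·4096 + 27·256 ≡ 6 (mod 17). Nonzero ⇒ E is nonsingular.
For each x ∈ F_17, compute rhs = x³ + 16·x + 16 mod 17, then count y ∈ F_17 with y² ≡ rhs.
  x = 0: rhs = 16, matching y values: 4, 13 (2 points).
  x = 1: rhs = 16, matching y values: 4, 13 (2 points).
  x = 2: rhs = 5, matching y values: none (0 points).
  x = 3: rhs = 6, matching y values: none (0 points).
  x = 4: rhs = 8, matching y values: 5, 12 (2 points).
  x = 5: rhs = 0, matching y values: 0 (1 points).
  x = 6: rhs = 5, matching y values: none (0 points).
  x = 7: rhs = 12, matching y values: none (0 points).
  x = 8: rhs = 10, matching y values: none (0 points).
  x = 9: rhs = 5, matching y values: none (0 points).
  x = 10: rhs = 3, matching y values: none (0 points).
  x = 11: rhs = 10, matching y values: none (0 points).
  x = 12: rhs = 15, matching y values: 7, 10 (2 points).
  x = 13: rhs = 7, matching y values: none (0 points).
  x = 14: rhs = 9, matching y values: 3, 14 (2 points).
  x = 15: rhs = 10, matching y values: none (0 points).
  x = 16: rhs = 16, matching y values: 4, 13 (2 points).
Total affine count: 13.
Full point count |E(F_17)| = 13 + 1 = 14.
Hasse bound: |14 − (17+1)| = |-4| = 4 ≤ 2√17 ≈ 8.2462 ✓.


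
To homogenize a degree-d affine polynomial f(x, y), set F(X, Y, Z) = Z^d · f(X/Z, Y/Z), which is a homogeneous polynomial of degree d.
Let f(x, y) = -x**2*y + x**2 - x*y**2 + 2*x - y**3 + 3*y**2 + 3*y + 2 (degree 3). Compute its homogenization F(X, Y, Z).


F(X, Y, Z) = -X**2*Y + X**2*Z - X*Y**2 + 2*X*Z**2 - Y**3 + 3*Y**2*Z + 3*Y*Z**2 + 2*Z**3

deg(f) = 3.
Substitute x = X/Z, y = Y/Z into f, then multiply by Z^3.
  monomial -1·x^2·y^1 ↦ -1·X^2·Y^1·Z^0.
  monomial 1·x^2·y^0 ↦ 1·X^2·Y^0·Z^1.
  monomial -1·x^1·y^2 ↦ -1·X^1·Y^2·Z^0.
  monomial 2·x^1·y^0 ↦ 2·X^1·Y^0·Z^2.
  monomial -1·x^0·y^3 ↦ -1·X^0·Y^3·Z^0.
  monomial 3·x^0·y^2 ↦ 3·X^0·Y^2·Z^1.
  monomial 3·x^0·y^1 ↦ 3·X^0·Y^1·Z^2.
  monomial 2·x^0·y^0 ↦ 2·X^0·Y^0·Z^3.
Collecting: F(X, Y, Z) = -X**2*Y + X**2*Z - X*Y**2 + 2*X*Z**2 - Y**3 + 3*Y**2*Z + 3*Y*Z**2 + 2*Z**3.


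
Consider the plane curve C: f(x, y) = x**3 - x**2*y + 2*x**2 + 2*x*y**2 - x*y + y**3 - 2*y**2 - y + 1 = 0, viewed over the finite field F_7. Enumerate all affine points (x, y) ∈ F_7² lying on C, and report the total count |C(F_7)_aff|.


Affine F_7-points: {(0, 3), (1, 4), (3, 3), (5, 1), (5, 2), (5, 3)}; count = 6.

For each of the 49 pairs (x, y) ∈ F_7², evaluate f(x, y) mod 7. Record the zeros.
  x = 0: [0↦1, 1↦6, 2↦6, 3↦0, 4↦1, 5↦1, 6↦6]  zeros at y ∈ {3}
  x = 1: [0↦4, 1↦2, 2↦6, 3↦1, 4↦0, 5↦2, 6↦6]  zeros at y ∈ {4}
  x = 2: [0↦3, 1↦6, 2↦5, 3↦6, 4↦1, 5↦3, 6↦4]  zeros at y ∈ ∅
  x = 3: [0↦4, 1↦3, 2↦2, 3↦0, 4↦3, 5↦3, 6↦6]  zeros at y ∈ {3}
  x = 4: [0↦6, 1↦6, 2↦3, 3↦3, 4↦5, 5↦1, 6↦4]  zeros at y ∈ ∅
  x = 5: [0↦1, 1↦0, 2↦0, 3↦0, 4↦6, 5↦3, 6↦4]  zeros at y ∈ {1, 2, 3}
  x = 6: [0↦2, 1↦5, 2↦6, 3↦4, 4↦5, 5↦1, 6↦5]  zeros at y ∈ ∅
Collecting zeros: affine points = {(0, 3), (1, 4), (3, 3), (5, 1), (5, 2), (5, 3)}.
Total count |C(F_7)_aff| = 6.


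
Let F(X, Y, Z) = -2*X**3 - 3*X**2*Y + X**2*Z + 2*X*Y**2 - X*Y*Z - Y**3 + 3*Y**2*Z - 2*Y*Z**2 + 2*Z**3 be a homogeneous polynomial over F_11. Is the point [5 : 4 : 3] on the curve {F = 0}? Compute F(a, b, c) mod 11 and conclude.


F(5,4,3) ≡ 6 (mod 11); P is NOT on the curve.

Evaluate F(5, 4, 3) term-by-term (mod 11).
  -2*X**3 ↦ -2·125·1·1 = -250
  -3*X**2*Y ↦ -3·25·4·1 = -300
  X**2*Z ↦ 1·25·1·3 = 75
  2*X*Y**2 ↦ 2·5·16·1 = 160
  -X*Y*Z ↦ -1·5·4·3 = -60
  -Y**3 ↦ -1·1·64·1 = -64
  3*Y**2*Z ↦ 3·1·16·3 = 144
  -2*Y*Z**2 ↦ -2·1·4·9 = -72
  2*Z**3 ↦ 2·1·1·27 = 54
Sum: F(5, 4, 3) = (-250) + (-300) + (75) + (160) + (-60) + (-64) + (144) + (-72) + (54) = -313.
Reducing mod 11: -313 ≡ 6 (mod 11).
Since F(a, b, c) ≡ 6 ≠ 0 (mod 11), P does NOT lie on the curve.


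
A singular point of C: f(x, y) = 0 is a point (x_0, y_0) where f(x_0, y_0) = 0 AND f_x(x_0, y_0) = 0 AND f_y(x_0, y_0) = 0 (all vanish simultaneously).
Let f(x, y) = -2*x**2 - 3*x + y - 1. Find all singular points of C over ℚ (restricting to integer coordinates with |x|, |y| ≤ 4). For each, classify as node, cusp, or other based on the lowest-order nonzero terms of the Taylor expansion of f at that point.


No singular points in the scanned grid; C is smooth there.

Compute partial derivatives:
  f_x = -4*x - 3.
  f_y = 1.
f_y = 1 is a nonzero constant, so f_y never vanishes: no point (x, y) can satisfy f = f_x = f_y = 0. In particular no (x, y) ∈ {−4, ..., 4}² is singular; the curve is smooth.


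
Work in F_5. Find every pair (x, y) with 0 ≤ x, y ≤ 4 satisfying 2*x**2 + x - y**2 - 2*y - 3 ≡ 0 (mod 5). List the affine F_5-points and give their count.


Affine F_5-points: {(1, 0), (1, 3), (3, 1), (3, 2), (4, 1), (4, 2)}; count = 6.

For each of the 25 pairs (x, y) ∈ F_5², evaluate f(x, y) mod 5. Record the zeros.
  x = 0: [0↦2, 1↦4, 2↦4, 3↦2, 4↦3]  zeros at y ∈ ∅
  x = 1: [0↦0, 1↦2, 2↦2, 3↦0, 4↦1]  zeros at y ∈ {0, 3}
  x = 2: [0↦2, 1↦4, 2↦4, 3↦2, 4↦3]  zeros at y ∈ ∅
  x = 3: [0↦3, 1↦0, 2↦0, 3↦3, 4↦4]  zeros at y ∈ {1, 2}
  x = 4: [0↦3, 1↦0, 2↦0, 3↦3, 4↦4]  zeros at y ∈ {1, 2}
Collecting zeros: affine points = {(1, 0), (1, 3), (3, 1), (3, 2), (4, 1), (4, 2)}.
Total count |C(F_5)_aff| = 6.


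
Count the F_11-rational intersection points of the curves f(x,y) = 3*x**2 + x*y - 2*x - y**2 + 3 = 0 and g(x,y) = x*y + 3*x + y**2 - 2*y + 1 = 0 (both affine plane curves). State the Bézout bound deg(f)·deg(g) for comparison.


Common zeros: {(2, 2)}; count = 1; Bézout bound = 4.

deg(f) = 2, deg(g) = 2, so Bézout bound = 4.
Scan x ∈ F_11. For each x, list the y ∈ F_11 with f(x, y) ≡ 0 and those with g(x, y) ≡ 0 (mod 11); the common zeros in that column are the intersection.
  x = 0: f ≡ 0 at y ∈ {5, 6}; g ≡ 0 at y ∈ {1}; common: ∅.
  x = 1: f ≡ 0 at y ∈ ∅; g ≡ 0 at y ∈ ∅; common: ∅.
  x = 2: f ≡ 0 at y ∈ {0, 2}; g ≡ 0 at y ∈ {2, 9}; common: {2}.
  x = 3: f ≡ 0 at y ∈ ∅; g ≡ 0 at y ∈ {3, 7}; common: ∅.
  x = 4: f ≡ 0 at y ∈ {7, 8}; g ≡ 0 at y ∈ ∅; common: ∅.
  x = 5: f ≡ 0 at y ∈ {8}; g ≡ 0 at y ∈ {4}; common: ∅.
  x = 6: f ≡ 0 at y ∈ {0, 6}; g ≡ 0 at y ∈ ∅; common: ∅.
  x = 7: f ≡ 0 at y ∈ ∅; g ≡ 0 at y ∈ {0, 6}; common: ∅.
  x = 8: f ≡ 0 at y ∈ ∅; g ≡ 0 at y ∈ ∅; common: ∅.
  x = 9: f ≡ 0 at y ∈ {2, 7}; g ≡ 0 at y ∈ {5, 10}; common: ∅.
  x = 10: f ≡ 0 at y ∈ {5}; g ≡ 0 at y ∈ ∅; common: ∅.
Collecting: common zeros = {(2, 2)}, so the count is 1.
Comparison with the Bézout bound: 1 ≤ 4 = deg(f)·deg(g), as expected for curves with no common component (the affine F_11-count falls short of the bound because intersections may lie at infinity, over extension fields, or carry multiplicity).


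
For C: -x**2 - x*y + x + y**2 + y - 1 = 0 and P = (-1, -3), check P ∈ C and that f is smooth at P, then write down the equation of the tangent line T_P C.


Tangent line at P: 6*x - 4*y - 6 = 0.

Step 1: f(-1, -3) = 0, so P lies on C.
Step 2: partial derivatives
  f_x(x, y) = -2*x - y + 1, f_y(x, y) = -x + 2*y + 1.
  f_x(P) = 6, f_y(P) = -4 (gradient nonzero, so P is smooth).
Step 3: tangent line at P: 6·(x − -1) + -4·(y − -3) = 0.
Expanding: 6*x - 4*y - 6 = 0.


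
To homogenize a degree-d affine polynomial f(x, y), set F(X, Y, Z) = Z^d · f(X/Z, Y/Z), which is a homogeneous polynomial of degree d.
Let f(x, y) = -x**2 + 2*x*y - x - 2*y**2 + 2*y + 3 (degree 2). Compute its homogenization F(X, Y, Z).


F(X, Y, Z) = -X**2 + 2*X*Y - X*Z - 2*Y**2 + 2*Y*Z + 3*Z**2

deg(f) = 2.
Substitute x = X/Z, y = Y/Z into f, then multiply by Z^2.
  monomial -1·x^2·y^0 ↦ -1·X^2·Y^0·Z^0.
  monomial 2·x^1·y^1 ↦ 2·X^1·Y^1·Z^0.
  monomial -1·x^1·y^0 ↦ -1·X^1·Y^0·Z^1.
  monomial -2·x^0·y^2 ↦ -2·X^0·Y^2·Z^0.
  monomial 2·x^0·y^1 ↦ 2·X^0·Y^1·Z^1.
  monomial 3·x^0·y^0 ↦ 3·X^0·Y^0·Z^2.
Collecting: F(X, Y, Z) = -X**2 + 2*X*Y - X*Z - 2*Y**2 + 2*Y*Z + 3*Z**2.


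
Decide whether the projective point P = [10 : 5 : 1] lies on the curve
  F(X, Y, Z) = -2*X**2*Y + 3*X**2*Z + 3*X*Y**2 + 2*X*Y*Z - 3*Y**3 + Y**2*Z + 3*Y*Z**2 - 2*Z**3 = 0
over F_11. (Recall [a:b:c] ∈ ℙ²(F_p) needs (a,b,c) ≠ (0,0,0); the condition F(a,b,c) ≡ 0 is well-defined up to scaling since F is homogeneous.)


F(10,5,1) ≡ 0 (mod 11); P is on the curve.

Evaluate F(10, 5, 1) term-by-term (mod 11).
  -2*X**2*Y ↦ -2·100·5·1 = -1000
  3*X**2*Z ↦ 3·100·1·1 = 300
  3*X*Y**2 ↦ 3·10·25·1 = 750
  2*X*Y*Z ↦ 2·10·5·1 = 100
  -3*Y**3 ↦ -3·1·125·1 = -375
  Y**2*Z ↦ 1·1·25·1 = 25
  3*Y*Z**2 ↦ 3·1·5·1 = 15
  -2*Z**3 ↦ -2·1·1·1 = -2
Sum: F(10, 5, 1) = (-1000) + (300) + (750) + (100) + (-375) + (25) + (15) + (-2) = -187.
Reducing mod 11: -187 ≡ 0 (mod 11).
Since F(a, b, c) ≡ 0 (mod 11), P lies on the curve.


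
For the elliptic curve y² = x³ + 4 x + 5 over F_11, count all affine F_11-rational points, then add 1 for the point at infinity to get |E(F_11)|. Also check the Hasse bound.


Affine points = {(0, 4), (0, 7), (3, 0), (6, 5), (6, 6), (9, 0), (10, 0)}; affine count = 7; |E(F_11)| = 8.

Discriminant check: Δ ∝ 4a³ + 27b² = 4·4³ + 27·5² = 4·64 + 27·25 ≡ 7 (mod 11). Nonzero ⇒ E is nonsingular.
For each x ∈ F_11, compute rhs = x³ + 4·x + 5 mod 11, then count y ∈ F_11 with y² ≡ rhs.
  x = 0: rhs = 5, matching y values: 4, 7 (2 points).
  x = 1: rhs = 10, matching y values: none (0 points).
  x = 2: rhs = 10, matching y values: none (0 points).
  x = 3: rhs = 0, matching y values: 0 (1 points).
  x = 4: rhs = 8, matching y values: none (0 points).
  x = 5: rhs = 7, matching y values: none (0 points).
  x = 6: rhs = 3, matching y values: 5, 6 (2 points).
  x = 7: rhs = 2, matching y values: none (0 points).
  x = 8: rhs = 10, matching y values: none (0 points).
  x = 9: rhs = 0, matching y values: 0 (1 points).
  x = 10: rhs = 0, matching y values: 0 (1 points).
Total affine count: 7.
Full point count |E(F_11)| = 7 + 1 = 8.
Hasse bound: |8 − (11+1)| = |-4| = 4 ≤ 2√11 ≈ 6.6332 ✓.


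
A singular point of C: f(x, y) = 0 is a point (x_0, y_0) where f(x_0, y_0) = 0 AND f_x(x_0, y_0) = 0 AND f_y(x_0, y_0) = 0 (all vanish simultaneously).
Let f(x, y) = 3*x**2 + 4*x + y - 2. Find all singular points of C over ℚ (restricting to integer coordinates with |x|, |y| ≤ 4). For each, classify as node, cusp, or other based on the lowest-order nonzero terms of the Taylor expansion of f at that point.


No singular points in the scanned grid; C is smooth there.

Compute partial derivatives:
  f_x = 6*x + 4.
  f_y = 1.
f_y = 1 is a nonzero constant, so f_y never vanishes: no point (x, y) can satisfy f = f_x = f_y = 0. In particular no (x, y) ∈ {−4, ..., 4}² is singular; the curve is smooth.


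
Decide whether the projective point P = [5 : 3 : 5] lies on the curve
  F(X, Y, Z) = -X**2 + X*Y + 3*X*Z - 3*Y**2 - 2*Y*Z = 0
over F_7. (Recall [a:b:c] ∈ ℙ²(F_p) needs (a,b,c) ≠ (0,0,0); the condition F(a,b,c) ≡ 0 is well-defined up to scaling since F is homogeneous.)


F(5,3,5) ≡ 1 (mod 7); P is NOT on the curve.

Evaluate F(5, 3, 5) term-by-term (mod 7).
  -X**2 ↦ -1·25·1·1 = -25
  X*Y ↦ 1·5·3·1 = 15
  3*X*Z ↦ 3·5·1·5 = 75
  -3*Y**2 ↦ -3·1·9·1 = -27
  -2*Y*Z ↦ -2·1·3·5 = -30
Sum: F(5, 3, 5) = (-25) + (15) + (75) + (-27) + (-30) = 8.
Reducing mod 7: 8 ≡ 1 (mod 7).
Since F(a, b, c) ≡ 1 ≠ 0 (mod 7), P does NOT lie on the curve.


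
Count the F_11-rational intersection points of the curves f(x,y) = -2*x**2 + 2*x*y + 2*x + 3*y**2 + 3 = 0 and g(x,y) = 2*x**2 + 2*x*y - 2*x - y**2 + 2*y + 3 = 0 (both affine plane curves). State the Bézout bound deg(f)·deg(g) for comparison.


Common zeros: {(3, 1)}; count = 1; Bézout bound = 4.

deg(f) = 2, deg(g) = 2, so Bézout bound = 4.
Scan x ∈ F_11. For each x, list the y ∈ F_11 with f(x, y) ≡ 0 and those with g(x, y) ≡ 0 (mod 11); the common zeros in that column are the intersection.
  x = 0: f ≡ 0 at y ∈ ∅; g ≡ 0 at y ∈ {3, 10}; common: ∅.
  x = 1: f ≡ 0 at y ∈ {5, 9}; g ≡ 0 at y ∈ ∅; common: ∅.
  x = 2: f ≡ 0 at y ∈ ∅; g ≡ 0 at y ∈ {7, 10}; common: ∅.
  x = 3: f ≡ 0 at y ∈ {1, 8}; g ≡ 0 at y ∈ {1, 7}; common: {1}.
  x = 4: f ≡ 0 at y ∈ ∅; g ≡ 0 at y ∈ ∅; common: ∅.
  x = 5: f ≡ 0 at y ∈ {5, 10}; g ≡ 0 at y ∈ ∅; common: ∅.
  x = 6: f ≡ 0 at y ∈ {8, 10}; g ≡ 0 at y ∈ ∅; common: ∅.
  x = 7: f ≡ 0 at y ∈ ∅; g ≡ 0 at y ∈ ∅; common: ∅.
  x = 8: f ≡ 0 at y ∈ ∅; g ≡ 0 at y ∈ {1, 6}; common: ∅.
  x = 9: f ≡ 0 at y ∈ {7, 9}; g ≡ 0 at y ∈ {3, 6}; common: ∅.
  x = 10: f ≡ 0 at y ∈ {1, 7}; g ≡ 0 at y ∈ ∅; common: ∅.
Collecting: common zeros = {(3, 1)}, so the count is 1.
Comparison with the Bézout bound: 1 ≤ 4 = deg(f)·deg(g), as expected for curves with no common component (the affine F_11-count falls short of the bound because intersections may lie at infinity, over extension fields, or carry multiplicity).


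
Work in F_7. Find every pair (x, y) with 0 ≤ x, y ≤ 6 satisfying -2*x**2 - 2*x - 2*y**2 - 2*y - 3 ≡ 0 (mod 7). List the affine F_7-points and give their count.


Affine F_7-points: {(0, 1), (0, 5), (1, 0), (1, 6), (5, 0), (5, 6), (6, 1), (6, 5)}; count = 8.

For each of the 49 pairs (x, y) ∈ F_7², evaluate f(x, y) mod 7. Record the zeros.
  x = 0: [0↦4, 1↦0, 2↦6, 3↦1, 4↦6, 5↦0, 6↦4]  zeros at y ∈ {1, 5}
  x = 1: [0↦0, 1↦3, 2↦2, 3↦4, 4↦2, 5↦3, 6↦0]  zeros at y ∈ {0, 6}
  x = 2: [0↦6, 1↦2, 2↦1, 3↦3, 4↦1, 5↦2, 6↦6]  zeros at y ∈ ∅
  x = 3: [0↦1, 1↦4, 2↦3, 3↦5, 4↦3, 5↦4, 6↦1]  zeros at y ∈ ∅
  x = 4: [0↦6, 1↦2, 2↦1, 3↦3, 4↦1, 5↦2, 6↦6]  zeros at y ∈ ∅
  x = 5: [0↦0, 1↦3, 2↦2, 3↦4, 4↦2, 5↦3, 6↦0]  zeros at y ∈ {0, 6}
  x = 6: [0↦4, 1↦0, 2↦6, 3↦1, 4↦6, 5↦0, 6↦4]  zeros at y ∈ {1, 5}
Collecting zeros: affine points = {(0, 1), (0, 5), (1, 0), (1, 6), (5, 0), (5, 6), (6, 1), (6, 5)}.
Total count |C(F_7)_aff| = 8.


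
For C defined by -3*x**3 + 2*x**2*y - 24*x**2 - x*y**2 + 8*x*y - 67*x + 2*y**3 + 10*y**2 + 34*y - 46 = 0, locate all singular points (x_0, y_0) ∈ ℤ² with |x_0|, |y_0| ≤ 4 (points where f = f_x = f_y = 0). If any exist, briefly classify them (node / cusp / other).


Singular points: {(-3, -2)}; classification: node.

Compute partial derivatives:
  f_x = -9*x**2 + 4*x*y - 48*x - y**2 + 8*y - 67.
  f_y = 2*x**2 - 2*x*y + 8*x + 6*y**2 + 20*y + 34.
Scan x_0 ∈ {−4, ..., 4}. For each x_0, f_y(x_0, y) is a polynomial in y; find its integer roots y ∈ {−4, ..., 4}, then test f_x and f at those candidates.
  x = -4: f_y(-4, y) = 6*y**2 + 28*y + 34; no integer root y with |y| ≤ 4.
  x = -3: f_y(-3, y) = 6*y**2 + 26*y + 28; vanishes at y ∈ {-2}. (-3, -2): f_x = 0, f = 0 — SINGULAR.
  x = -2: f_y(-2, y) = 6*y**2 + 24*y + 26; no integer root y with |y| ≤ 4.
  x = -1: f_y(-1, y) = 6*y**2 + 22*y + 28; no integer root y with |y| ≤ 4.
  x = 0: f_y(0, y) = 6*y**2 + 20*y + 34; no integer root y with |y| ≤ 4.
  x = 1: f_y(1, y) = 6*y**2 + 18*y + 44; no integer root y with |y| ≤ 4.
  x = 2: f_y(2, y) = 6*y**2 + 16*y + 58; no integer root y with |y| ≤ 4.
  x = 3: f_y(3, y) = 6*y**2 + 14*y + 76; no integer root y with |y| ≤ 4.
  x = 4: f_y(4, y) = 6*y**2 + 12*y + 98; no integer root y with |y| ≤ 4.
Only singular point on the grid: (-3, -2).
Classify: substitute x = -3 + u, y = -2 + v and expand: f = -3*u**3 + 2*u**2*v - u**2 - u*v**2 + 2*v**3 + v**2.
No constant or linear terms (consistent with a singular point). Quadratic part: -u**2 + v**2. Cubic part: -3*u**3 + 2*u**2*v - u*v**2 + 2*v**3.
The quadratic part v**2 - u**2 = (v − u)(v + u) splits into two distinct linear factors, so there are two distinct tangent lines y − -2 = ±(x − -3) — this is a node (ordinary double point).
Classification: node.


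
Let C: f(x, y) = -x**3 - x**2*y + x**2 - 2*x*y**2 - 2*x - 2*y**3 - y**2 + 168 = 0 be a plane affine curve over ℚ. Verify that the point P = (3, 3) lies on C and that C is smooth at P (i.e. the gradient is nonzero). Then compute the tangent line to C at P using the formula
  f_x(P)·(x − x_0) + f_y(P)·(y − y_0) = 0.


Tangent line at P: -59*x - 105*y + 492 = 0.

Step 1: f(3, 3) = 0, so P lies on C.
Step 2: partial derivatives
  f_x(x, y) = -3*x**2 - 2*x*y + 2*x - 2*y**2 - 2, f_y(x, y) = -x**2 - 4*x*y - 6*y**2 - 2*y.
  f_x(P) = -59, f_y(P) = -105 (gradient nonzero, so P is smooth).
Step 3: tangent line at P: -59·(x − 3) + -105·(y − 3) = 0.
Expanding: -59*x - 105*y + 492 = 0.


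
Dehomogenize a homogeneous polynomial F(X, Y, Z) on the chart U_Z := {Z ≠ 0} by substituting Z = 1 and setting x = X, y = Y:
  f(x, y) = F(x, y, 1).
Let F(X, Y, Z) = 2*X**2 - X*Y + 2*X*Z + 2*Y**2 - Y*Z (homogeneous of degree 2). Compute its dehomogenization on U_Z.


f(x, y) = 2*x**2 - x*y + 2*x + 2*y**2 - y

On U_Z we set Z = 1. Each monomial c·X^i·Y^j·Z^k in F becomes c·x^i·y^j·1^k = c·x^i·y^j.
Substituting Z = 1: F(X, Y, 1) = 2*x**2 - x*y + 2*x + 2*y**2 - y.
Note: deg(f) ≤ deg(F) = 2; strict inequality happens when F is divisible by Z (lost terms).


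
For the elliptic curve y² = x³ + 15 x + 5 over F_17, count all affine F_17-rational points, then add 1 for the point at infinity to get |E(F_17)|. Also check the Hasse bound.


Affine points = {(1, 2), (1, 15), (2, 3), (2, 14), (3, 3), (3, 14), (5, 1), (5, 16), (8, 5), (8, 12), (9, 6), (9, 11), (10, 4), (10, 13), (12, 3), (12, 14), (13, 0), (14, 1), (14, 16), (15, 1), (15, 16)}; affine count = 21; |E(F_17)| = 22.

Discriminant check: Δ ∝ 4a³ + 27b² = 4·15³ + 27·5² = 4·3375 + 27·25 ≡ 14 (mod 17). Nonzero ⇒ E is nonsingular.
For each x ∈ F_17, compute rhs = x³ + 15·x + 5 mod 17, then count y ∈ F_17 with y² ≡ rhs.
  x = 0: rhs = 5, matching y values: none (0 points).
  x = 1: rhs = 4, matching y values: 2, 15 (2 points).
  x = 2: rhs = 9, matching y values: 3, 14 (2 points).
  x = 3: rhs = 9, matching y values: 3, 14 (2 points).
  x = 4: rhs = 10, matching y values: none (0 points).
  x = 5: rhs = 1, matching y values: 1, 16 (2 points).
  x = 6: rhs = 5, matching y values: none (0 points).
  x = 7: rhs = 11, matching y values: none (0 points).
  x = 8: rhs = 8, matching y values: 5, 12 (2 points).
  x = 9: rhs = 2, matching y values: 6, 11 (2 points).
  x = 10: rhs = 16, matching y values: 4, 13 (2 points).
  x = 11: rhs = 5, matching y values: none (0 points).
  x = 12: rhs = 9, matching y values: 3, 14 (2 points).
  x = 13: rhs = 0, matching y values: 0 (1 points).
  x = 14: rhs = 1, matching y values: 1, 16 (2 points).
  x = 15: rhs = 1, matching y values: 1, 16 (2 points).
  x = 16: rhs = 6, matching y values: none (0 points).
Total affine count: 21.
Full point count |E(F_17)| = 21 + 1 = 22.
Hasse bound: |22 − (17+1)| = |4| = 4 ≤ 2√17 ≈ 8.2462 ✓.


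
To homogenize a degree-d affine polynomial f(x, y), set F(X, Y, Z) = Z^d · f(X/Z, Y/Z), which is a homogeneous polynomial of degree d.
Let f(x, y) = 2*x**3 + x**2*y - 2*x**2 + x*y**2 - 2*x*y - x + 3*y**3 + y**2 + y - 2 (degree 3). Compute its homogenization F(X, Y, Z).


F(X, Y, Z) = 2*X**3 + X**2*Y - 2*X**2*Z + X*Y**2 - 2*X*Y*Z - X*Z**2 + 3*Y**3 + Y**2*Z + Y*Z**2 - 2*Z**3

deg(f) = 3.
Substitute x = X/Z, y = Y/Z into f, then multiply by Z^3.
  monomial 2·x^3·y^0 ↦ 2·X^3·Y^0·Z^0.
  monomial 1·x^2·y^1 ↦ 1·X^2·Y^1·Z^0.
  monomial -2·x^2·y^0 ↦ -2·X^2·Y^0·Z^1.
  monomial 1·x^1·y^2 ↦ 1·X^1·Y^2·Z^0.
  monomial -2·x^1·y^1 ↦ -2·X^1·Y^1·Z^1.
  monomial -1·x^1·y^0 ↦ -1·X^1·Y^0·Z^2.
  monomial 3·x^0·y^3 ↦ 3·X^0·Y^3·Z^0.
  monomial 1·x^0·y^2 ↦ 1·X^0·Y^2·Z^1.
  monomial 1·x^0·y^1 ↦ 1·X^0·Y^1·Z^2.
  monomial -2·x^0·y^0 ↦ -2·X^0·Y^0·Z^3.
Collecting: F(X, Y, Z) = 2*X**3 + X**2*Y - 2*X**2*Z + X*Y**2 - 2*X*Y*Z - X*Z**2 + 3*Y**3 + Y**2*Z + Y*Z**2 - 2*Z**3.


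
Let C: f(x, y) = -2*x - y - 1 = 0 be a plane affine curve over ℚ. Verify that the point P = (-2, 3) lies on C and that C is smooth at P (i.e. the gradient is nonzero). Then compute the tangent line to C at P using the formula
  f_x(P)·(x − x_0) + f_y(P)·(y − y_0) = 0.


Tangent line at P: -2*x - y - 1 = 0.

Step 1: f(-2, 3) = 0, so P lies on C.
Step 2: partial derivatives
  f_x(x, y) = -2, f_y(x, y) = -1.
  f_x(P) = -2, f_y(P) = -1 (gradient nonzero, so P is smooth).
Step 3: tangent line at P: -2·(x − -2) + -1·(y − 3) = 0.
Expanding: -2*x - y - 1 = 0.


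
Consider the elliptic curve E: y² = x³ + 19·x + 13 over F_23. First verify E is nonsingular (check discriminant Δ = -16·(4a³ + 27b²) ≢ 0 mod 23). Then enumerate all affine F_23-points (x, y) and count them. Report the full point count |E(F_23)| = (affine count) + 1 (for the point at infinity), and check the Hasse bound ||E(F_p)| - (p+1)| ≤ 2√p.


Affine points = {(0, 6), (0, 17), (2, 6), (2, 17), (5, 7), (5, 16), (7, 11), (7, 12), (9, 4), (9, 19), (11, 9), (11, 14), (15, 4), (15, 19), (18, 0), (21, 6), (21, 17), (22, 4), (22, 19)}; affine count = 19; |E(F_23)| = 20.

Discriminant check: Δ ∝ 4a³ + 27b² = 4·19³ + 27·13² = 4·6859 + 27·169 ≡ 6 (mod 23). Nonzero ⇒ E is nonsingular.
For each x ∈ F_23, compute rhs = x³ + 19·x + 13 mod 23, then count y ∈ F_23 with y² ≡ rhs.
  x = 0: rhs = 13, matching y values: 6, 17 (2 points).
  x = 1: rhs = 10, matching y values: none (0 points).
  x = 2: rhs = 13, matching y values: 6, 17 (2 points).
  x = 3: rhs = 5, matching y values: none (0 points).
  x = 4: rhs = 15, matching y values: none (0 points).
  x = 5: rhs = 3, matching y values: 7, 16 (2 points).
  x = 6: rhs = 21, matching y values: none (0 points).
  x = 7: rhs = 6, matching y values: 11, 12 (2 points).
  x = 8: rhs = 10, matching y values: none (0 points).
  x = 9: rhs = 16, matching y values: 4, 19 (2 points).
  x = 10: rhs = 7, matching y values: none (0 points).
  x = 11: rhs = 12, matching y values: 9, 14 (2 points).
  x = 12: rhs = 14, matching y values: none (0 points).
  x = 13: rhs = 19, matching y values: none (0 points).
  x = 14: rhs = 10, matching y values: none (0 points).
  x = 15: rhs = 16, matching y values: 4, 19 (2 points).
  x = 16: rhs = 20, matching y values: none (0 points).
  x = 17: rhs = 5, matching y values: none (0 points).
  x = 18: rhs = 0, matching y values: 0 (1 points).
  x = 19: rhs = 11, matching y values: none (0 points).
  x = 20: rhs = 21, matching y values: none (0 points).
  x = 21: rhs = 13, matching y values: 6, 17 (2 points).
  x = 22: rhs = 16, matching y values: 4, 19 (2 points).
Total affine count: 19.
Full point count |E(F_23)| = 19 + 1 = 20.
Hasse bound: |20 − (23+1)| = |-4| = 4 ≤ 2√23 ≈ 9.5917 ✓.


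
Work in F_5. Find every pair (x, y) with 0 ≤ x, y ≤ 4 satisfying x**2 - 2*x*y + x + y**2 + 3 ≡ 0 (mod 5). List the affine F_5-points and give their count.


Affine F_5-points: {(1, 0), (1, 2), (2, 2), (3, 0), (3, 1)}; count = 5.

For each of the 25 pairs (x, y) ∈ F_5², evaluate f(x, y) mod 5. Record the zeros.
  x = 0: [0↦3, 1↦4, 2↦2, 3↦2, 4↦4]  zeros at y ∈ ∅
  x = 1: [0↦0, 1↦4, 2↦0, 3↦3, 4↦3]  zeros at y ∈ {0, 2}
  x = 2: [0↦4, 1↦1, 2↦0, 3↦1, 4↦4]  zeros at y ∈ {2}
  x = 3: [0↦0, 1↦0, 2↦2, 3↦1, 4↦2]  zeros at y ∈ {0, 1}
  x = 4: [0↦3, 1↦1, 2↦1, 3↦3, 4↦2]  zeros at y ∈ ∅
Collecting zeros: affine points = {(1, 0), (1, 2), (2, 2), (3, 0), (3, 1)}.
Total count |C(F_5)_aff| = 5.


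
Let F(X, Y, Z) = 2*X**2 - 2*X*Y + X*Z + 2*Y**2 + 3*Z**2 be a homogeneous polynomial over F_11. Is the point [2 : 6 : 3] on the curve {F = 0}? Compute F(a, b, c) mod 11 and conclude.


F(2,6,3) ≡ 1 (mod 11); P is NOT on the curve.

Evaluate F(2, 6, 3) term-by-term (mod 11).
  2*X**2 ↦ 2·4·1·1 = 8
  -2*X*Y ↦ -2·2·6·1 = -24
  X*Z ↦ 1·2·1·3 = 6
  2*Y**2 ↦ 2·1·36·1 = 72
  3*Z**2 ↦ 3·1·1·9 = 27
Sum: F(2, 6, 3) = (8) + (-24) + (6) + (72) + (27) = 89.
Reducing mod 11: 89 ≡ 1 (mod 11).
Since F(a, b, c) ≡ 1 ≠ 0 (mod 11), P does NOT lie on the curve.


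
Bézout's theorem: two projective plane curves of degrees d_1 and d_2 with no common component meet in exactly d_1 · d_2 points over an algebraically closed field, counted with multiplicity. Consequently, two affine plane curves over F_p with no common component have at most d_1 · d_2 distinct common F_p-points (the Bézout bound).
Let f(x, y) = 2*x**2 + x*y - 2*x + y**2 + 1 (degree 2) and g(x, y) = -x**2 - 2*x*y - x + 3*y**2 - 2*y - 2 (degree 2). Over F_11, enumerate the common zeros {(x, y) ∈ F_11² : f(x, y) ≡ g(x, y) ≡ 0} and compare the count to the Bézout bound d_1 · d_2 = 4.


Common zeros: {(5, 2)}; count = 1; Bézout bound = 4.

deg(f) = 2, deg(g) = 2, so Bézout bound = 4.
Scan x ∈ F_11. For each x, list the y ∈ F_11 with f(x, y) ≡ 0 and those with g(x, y) ≡ 0 (mod 11); the common zeros in that column are the intersection.
  x = 0: f ≡ 0 at y ∈ ∅; g ≡ 0 at y ∈ ∅; common: ∅.
  x = 1: f ≡ 0 at y ∈ ∅; g ≡ 0 at y ∈ {2, 3}; common: ∅.
  x = 2: f ≡ 0 at y ∈ ∅; g ≡ 0 at y ∈ {1}; common: ∅.
  x = 3: f ≡ 0 at y ∈ {9, 10}; g ≡ 0 at y ∈ {3, 7}; common: ∅.
  x = 4: f ≡ 0 at y ∈ {8, 10}; g ≡ 0 at y ∈ {0, 7}; common: ∅.
  x = 5: f ≡ 0 at y ∈ {2, 4}; g ≡ 0 at y ∈ {2}; common: {2}.
  x = 6: f ≡ 0 at y ∈ {2, 3}; g ≡ 0 at y ∈ {0, 1}; common: ∅.
  x = 7: f ≡ 0 at y ∈ ∅; g ≡ 0 at y ∈ ∅; common: ∅.
  x = 8: f ≡ 0 at y ∈ ∅; g ≡ 0 at y ∈ ∅; common: ∅.
  x = 9: f ≡ 0 at y ∈ ∅; g ≡ 0 at y ∈ ∅; common: ∅.
  x = 10: f ≡ 0 at y ∈ {3, 9}; g ≡ 0 at y ∈ ∅; common: ∅.
Collecting: common zeros = {(5, 2)}, so the count is 1.
Comparison with the Bézout bound: 1 ≤ 4 = deg(f)·deg(g), as expected for curves with no common component (the affine F_11-count falls short of the bound because intersections may lie at infinity, over extension fields, or carry multiplicity).


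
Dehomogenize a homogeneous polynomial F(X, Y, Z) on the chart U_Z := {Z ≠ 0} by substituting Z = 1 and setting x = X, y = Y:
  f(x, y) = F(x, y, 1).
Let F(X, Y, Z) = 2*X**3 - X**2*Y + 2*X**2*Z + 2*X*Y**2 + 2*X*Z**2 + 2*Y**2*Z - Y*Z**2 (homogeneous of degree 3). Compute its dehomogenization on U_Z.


f(x, y) = 2*x**3 - x**2*y + 2*x**2 + 2*x*y**2 + 2*x + 2*y**2 - y

On U_Z we set Z = 1. Each monomial c·X^i·Y^j·Z^k in F becomes c·x^i·y^j·1^k = c·x^i·y^j.
Substituting Z = 1: F(X, Y, 1) = 2*x**3 - x**2*y + 2*x**2 + 2*x*y**2 + 2*x + 2*y**2 - y.
Note: deg(f) ≤ deg(F) = 3; strict inequality happens when F is divisible by Z (lost terms).


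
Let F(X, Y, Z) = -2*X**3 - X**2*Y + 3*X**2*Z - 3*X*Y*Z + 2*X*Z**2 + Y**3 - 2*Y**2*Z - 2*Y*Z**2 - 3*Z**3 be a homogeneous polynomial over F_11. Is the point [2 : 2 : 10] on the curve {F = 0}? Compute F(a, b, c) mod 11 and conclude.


F(2,2,10) ≡ 6 (mod 11); P is NOT on the curve.

Evaluate F(2, 2, 10) term-by-term (mod 11).
  -2*X**3 ↦ -2·8·1·1 = -16
  -X**2*Y ↦ -1·4·2·1 = -8
  3*X**2*Z ↦ 3·4·1·10 = 120
  -3*X*Y*Z ↦ -3·2·2·10 = -120
  2*X*Z**2 ↦ 2·2·1·100 = 400
  Y**3 ↦ 1·1·8·1 = 8
  -2*Y**2*Z ↦ -2·1·4·10 = -80
  -2*Y*Z**2 ↦ -2·1·2·100 = -400
  -3*Z**3 ↦ -3·1·1·1000 = -3000
Sum: F(2, 2, 10) = (-16) + (-8) + (120) + (-120) + (400) + (8) + (-80) + (-400) + (-3000) = -3096.
Reducing mod 11: -3096 ≡ 6 (mod 11).
Since F(a, b, c) ≡ 6 ≠ 0 (mod 11), P does NOT lie on the curve.


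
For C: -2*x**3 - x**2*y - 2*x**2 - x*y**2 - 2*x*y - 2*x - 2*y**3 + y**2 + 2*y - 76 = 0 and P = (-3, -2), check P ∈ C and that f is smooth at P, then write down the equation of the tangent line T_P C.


Tangent line at P: -56*x - 41*y - 250 = 0.

Step 1: f(-3, -2) = 0, so P lies on C.
Step 2: partial derivatives
  f_x(x, y) = -6*x**2 - 2*x*y - 4*x - y**2 - 2*y - 2, f_y(x, y) = -x**2 - 2*x*y - 2*x - 6*y**2 + 2*y + 2.
  f_x(P) = -56, f_y(P) = -41 (gradient nonzero, so P is smooth).
Step 3: tangent line at P: -56·(x − -3) + -41·(y − -2) = 0.
Expanding: -56*x - 41*y - 250 = 0.


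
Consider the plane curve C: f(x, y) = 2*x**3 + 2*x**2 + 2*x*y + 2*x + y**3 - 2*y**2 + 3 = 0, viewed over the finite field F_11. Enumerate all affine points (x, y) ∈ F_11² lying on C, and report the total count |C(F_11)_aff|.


Affine F_11-points: {(0, 10), (1, 6), (1, 9), (4, 2), (4, 5), (4, 6), (5, 3), (5, 4), (5, 6), (7, 1), (7, 5), (7, 7), (8, 8), (10, 5), (10, 9), (10, 10)}; count = 16.

For each of the 121 pairs (x, y) ∈ F_11², evaluate f(x, y) mod 11. Record the zeros.
  x = 0: [0↦3, 1↦2, 2↦3, 3↦1, 4↦2, 5↦1, 6↦4, 7↦6, 8↦2, 9↦9, 10↦0]  zeros at y ∈ {10}
  x = 1: [0↦9, 1↦10, 2↦2, 3↦2, 4↦5, 5↦6, 6↦0, 7↦4, 8↦2, 9↦0, 10↦4]  zeros at y ∈ {6, 9}
  x = 2: [0↦9, 1↦1, 2↦6, 3↦8, 4↦2, 5↦5, 6↦1, 7↦7, 8↦7, 9↦7, 10↦2]  zeros at y ∈ ∅
  x = 3: [0↦4, 1↦9, 2↦5, 3↦9, 4↦5, 5↦10, 6↦8, 7↦5, 8↦7, 9↦9, 10↦6]  zeros at y ∈ ∅
  x = 4: [0↦6, 1↦2, 2↦0, 3↦6, 4↦4, 5↦0, 6↦0, 7↦10, 8↦3, 9↦7, 10↦6]  zeros at y ∈ {2, 5, 6}
  x = 5: [0↦5, 1↦3, 2↦3, 3↦0, 4↦0, 5↦9, 6↦0, 7↦1, 8↦7, 9↦2, 10↦3]  zeros at y ∈ {3, 4, 6}
  x = 6: [0↦2, 1↦2, 2↦4, 3↦3, 4↦5, 5↦5, 6↦9, 7↦1, 8↦9, 9↦6, 10↦9]  zeros at y ∈ ∅
  x = 7: [0↦9, 1↦0, 2↦4, 3↦5, 4↦9, 5↦0, 6↦6, 7↦0, 8↦10, 9↦9, 10↦3]  zeros at y ∈ {1, 5, 7}
  x = 8: [0↦5, 1↦9, 2↦4, 3↦7, 4↦2, 5↦6, 6↦3, 7↦10, 8↦0, 9↦1, 10↦8]  zeros at y ∈ {8}
  x = 9: [0↦2, 1↦8, 2↦5, 3↦10, 4↦7, 5↦2, 6↦1, 7↦10, 8↦2, 9↦5, 10↦3]  zeros at y ∈ ∅
  x = 10: [0↦1, 1↦9, 2↦8, 3↦4, 4↦3, 5↦0, 6↦1, 7↦1, 8↦6, 9↦0, 10↦0]  zeros at y ∈ {5, 9, 10}
Collecting zeros: affine points = {(0, 10), (1, 6), (1, 9), (4, 2), (4, 5), (4, 6), (5, 3), (5, 4), (5, 6), (7, 1), (7, 5), (7, 7), (8, 8), (10, 5), (10, 9), (10, 10)}.
Total count |C(F_11)_aff| = 16.


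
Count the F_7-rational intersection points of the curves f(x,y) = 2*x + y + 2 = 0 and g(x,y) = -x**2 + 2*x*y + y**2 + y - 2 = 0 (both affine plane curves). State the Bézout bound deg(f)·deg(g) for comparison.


Common zeros: {(0, 5), (2, 1)}; count = 2; Bézout bound = 2.

deg(f) = 1, deg(g) = 2, so Bézout bound = 2.
Scan x ∈ F_7. For each x, list the y ∈ F_7 with f(x, y) ≡ 0 and those with g(x, y) ≡ 0 (mod 7); the common zeros in that column are the intersection.
  x = 0: f ≡ 0 at y ∈ {5}; g ≡ 0 at y ∈ {1, 5}; common: {5}.
  x = 1: f ≡ 0 at y ∈ {3}; g ≡ 0 at y ∈ {2}; common: ∅.
  x = 2: f ≡ 0 at y ∈ {1}; g ≡ 0 at y ∈ {1}; common: {1}.
  x = 3: f ≡ 0 at y ∈ {6}; g ≡ 0 at y ∈ {2, 5}; common: ∅.
  x = 4: f ≡ 0 at y ∈ {4}; g ≡ 0 at y ∈ ∅; common: ∅.
  x = 5: f ≡ 0 at y ∈ {2}; g ≡ 0 at y ∈ ∅; common: ∅.
  x = 6: f ≡ 0 at y ∈ {0}; g ≡ 0 at y ∈ ∅; common: ∅.
Collecting: common zeros = {(0, 5), (2, 1)}, so the count is 2.
Comparison with the Bézout bound: 2 ≤ 2 = deg(f)·deg(g), as expected for curves with no common component (the bound is attained).


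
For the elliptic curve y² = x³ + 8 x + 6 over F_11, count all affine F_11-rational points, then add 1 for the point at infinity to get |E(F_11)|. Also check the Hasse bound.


Affine points = {(1, 2), (1, 9), (4, 5), (4, 6), (7, 3), (7, 8), (9, 2), (9, 9)}; affine count = 8; |E(F_11)| = 9.

Discriminant check: Δ ∝ 4a³ + 27b² = 4·8³ + 27·6² = 4·512 + 27·36 ≡ 6 (mod 11). Nonzero ⇒ E is nonsingular.
For each x ∈ F_11, compute rhs = x³ + 8·x + 6 mod 11, then count y ∈ F_11 with y² ≡ rhs.
  x = 0: rhs = 6, matching y values: none (0 points).
  x = 1: rhs = 4, matching y values: 2, 9 (2 points).
  x = 2: rhs = 8, matching y values: none (0 points).
  x = 3: rhs = 2, matching y values: none (0 points).
  x = 4: rhs = 3, matching y values: 5, 6 (2 points).
  x = 5: rhs = 6, matching y values: none (0 points).
  x = 6: rhs = 6, matching y values: none (0 points).
  x = 7: rhs = 9, matching y values: 3, 8 (2 points).
  x = 8: rhs = 10, matching y values: none (0 points).
  x = 9: rhs = 4, matching y values: 2, 9 (2 points).
  x = 10: rhs = 8, matching y values: none (0 points).
Total affine count: 8.
Full point count |E(F_11)| = 8 + 1 = 9.
Hasse bound: |9 − (11+1)| = |-3| = 3 ≤ 2√11 ≈ 6.6332 ✓.


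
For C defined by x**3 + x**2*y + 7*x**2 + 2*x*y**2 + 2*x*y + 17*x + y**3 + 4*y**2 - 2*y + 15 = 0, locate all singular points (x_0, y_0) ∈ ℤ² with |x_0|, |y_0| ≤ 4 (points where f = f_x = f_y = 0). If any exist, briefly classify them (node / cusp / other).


Singular points: {(-3, 1)}; classification: node.

Compute partial derivatives:
  f_x = 3*x**2 + 2*x*y + 14*x + 2*y**2 + 2*y + 17.
  f_y = x**2 + 4*x*y + 2*x + 3*y**2 + 8*y - 2.
Scan x_0 ∈ {−4, ..., 4}. For each x_0, f_y(x_0, y) is a polynomial in y; find its integer roots y ∈ {−4, ..., 4}, then test f_x and f at those candidates.
  x = -4: f_y(-4, y) = 3*y**2 - 8*y + 6; no integer root y with |y| ≤ 4.
  x = -3: f_y(-3, y) = 3*y**2 - 4*y + 1; vanishes at y ∈ {1}. (-3, 1): f_x = 0, f = 0 — SINGULAR.
  x = -2: f_y(-2, y) = 3*y**2 - 2; no integer root y with |y| ≤ 4.
  x = -1: f_y(-1, y) = 3*y**2 + 4*y - 3; no integer root y with |y| ≤ 4.
  x = 0: f_y(0, y) = 3*y**2 + 8*y - 2; no integer root y with |y| ≤ 4.
  x = 1: f_y(1, y) = 3*y**2 + 12*y + 1; no integer root y with |y| ≤ 4.
  x = 2: f_y(2, y) = 3*y**2 + 16*y + 6; no integer root y with |y| ≤ 4.
  x = 3: f_y(3, y) = 3*y**2 + 20*y + 13; no integer root y with |y| ≤ 4.
  x = 4: f_y(4, y) = 3*y**2 + 24*y + 22; no integer root y with |y| ≤ 4.
Only singular point on the grid: (-3, 1).
Classify: substitute x = -3 + u, y = 1 + v and expand: f = u**3 + u**2*v - u**2 + 2*u*v**2 + v**3 + v**2.
No constant or linear terms (consistent with a singular point). Quadratic part: -u**2 + v**2. Cubic part: u**3 + u**2*v + 2*u*v**2 + v**3.
The quadratic part v**2 - u**2 = (v − u)(v + u) splits into two distinct linear factors, so there are two distinct tangent lines y − 1 = ±(x − -3) — this is a node (ordinary double point).
Classification: node.


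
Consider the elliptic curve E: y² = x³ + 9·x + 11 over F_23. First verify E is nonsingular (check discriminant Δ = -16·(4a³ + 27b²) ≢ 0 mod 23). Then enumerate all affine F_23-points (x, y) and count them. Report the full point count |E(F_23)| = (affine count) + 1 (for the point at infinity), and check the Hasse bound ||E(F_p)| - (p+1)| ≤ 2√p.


Affine points = {(7, 7), (7, 16), (9, 4), (9, 19), (13, 5), (13, 18), (14, 11), (14, 12), (15, 5), (15, 18), (18, 5), (18, 18), (19, 7), (19, 16), (20, 7), (20, 16), (21, 10), (21, 13), (22, 1), (22, 22)}; affine count = 20; |E(F_23)| = 21.

Discriminant check: Δ ∝ 4a³ + 27b² = 4·9³ + 27·11² = 4·729 + 27·121 ≡ 19 (mod 23). Nonzero ⇒ E is nonsingular.
For each x ∈ F_23, compute rhs = x³ + 9·x + 11 mod 23, then count y ∈ F_23 with y² ≡ rhs.
  x = 0: rhs = 11, matching y values: none (0 points).
  x = 1: rhs = 21, matching y values: none (0 points).
  x = 2: rhs = 14, matching y values: none (0 points).
  x = 3: rhs = 19, matching y values: none (0 points).
  x = 4: rhs = 19, matching y values: none (0 points).
  x = 5: rhs = 20, matching y values: none (0 points).
  x = 6: rhs = 5, matching y values: none (0 points).
  x = 7: rhs = 3, matching y values: 7, 16 (2 points).
  x = 8: rhs = 20, matching y values: none (0 points).
  x = 9: rhs = 16, matching y values: 4, 19 (2 points).
  x = 10: rhs = 20, matching y values: none (0 points).
  x = 11: rhs = 15, matching y values: none (0 points).
  x = 12: rhs = 7, matching y values: none (0 points).
  x = 13: rhs = 2, matching y values: 5, 18 (2 points).
  x = 14: rhs = 6, matching y values: 11, 12 (2 points).
  x = 15: rhs = 2, matching y values: 5, 18 (2 points).
  x = 16: rhs = 19, matching y values: none (0 points).
  x = 17: rhs = 17, matching y values: none (0 points).
  x = 18: rhs = 2, matching y values: 5, 18 (2 points).
  x = 19: rhs = 3, matching y values: 7, 16 (2 points).
  x = 20: rhs = 3, matching y values: 7, 16 (2 points).
  x = 21: rhs = 8, matching y values: 10, 13 (2 points).
  x = 22: rhs = 1, matching y values: 1, 22 (2 points).
Total affine count: 20.
Full point count |E(F_23)| = 20 + 1 = 21.
Hasse bound: |21 − (23+1)| = |-3| = 3 ≤ 2√23 ≈ 9.5917 ✓.
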